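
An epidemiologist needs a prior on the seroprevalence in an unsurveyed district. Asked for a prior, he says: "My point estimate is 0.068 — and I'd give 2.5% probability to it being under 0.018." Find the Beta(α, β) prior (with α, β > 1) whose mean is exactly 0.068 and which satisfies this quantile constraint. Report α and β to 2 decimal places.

α ≈ 3.72, β ≈ 50.98

With mean 0.068 fixed, write α = 0.068s, β = 0.932s where s = α+β.
Need P(θ < 0.018) = 0.025 under Beta(0.068s, 0.932s). Normal approximation: (q−m)/√(m(1−m)/s) ≈ z_{0.025} = -1.96, so s ≈ 0.068·0.932·(-1.96)²/(0.018−0.068)² = 97.4.
At s = 97.4: P(θ<0.018) ≈ 0.003. Adjusting to match 0.025 gives s ≈ 54.70.
So α = 0.068·54.70 ≈ 3.72, β = 0.932·54.70 ≈ 50.98.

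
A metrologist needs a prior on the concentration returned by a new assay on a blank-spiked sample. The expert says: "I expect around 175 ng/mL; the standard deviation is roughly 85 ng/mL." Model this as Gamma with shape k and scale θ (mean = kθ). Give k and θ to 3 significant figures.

For Gamma(k, scale θ): mean = kθ, variance = kθ², so CV = 1/√k.
CV = SD/mean = 85/175 = 0.4857, hence k = 1/CV² = 4.24.
Then θ = mean/k = 175/4.24 = 41.3.

k ≈ 4.24, θ ≈ 41.3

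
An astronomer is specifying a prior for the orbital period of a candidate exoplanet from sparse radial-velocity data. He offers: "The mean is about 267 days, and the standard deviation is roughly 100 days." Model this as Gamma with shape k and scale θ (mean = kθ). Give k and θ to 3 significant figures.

For Gamma(k, scale θ): mean = kθ, variance = kθ², so CV = 1/√k.
CV = SD/mean = 100/267 = 0.3745, hence k = 1/CV² = 7.13.
Then θ = mean/k = 267/7.13 = 37.5.

k ≈ 7.13, θ ≈ 37.5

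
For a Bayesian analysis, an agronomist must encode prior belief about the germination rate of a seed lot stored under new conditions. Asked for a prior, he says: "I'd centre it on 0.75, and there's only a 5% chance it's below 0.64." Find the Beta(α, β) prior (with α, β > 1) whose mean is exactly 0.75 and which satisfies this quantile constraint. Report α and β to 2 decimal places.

α ≈ 34.45, β ≈ 11.48

With mean 0.75 fixed, write α = 0.75s, β = 0.25s where s = α+β.
Need P(θ < 0.64) = 0.05 under Beta(0.75s, 0.25s). Normal approximation: (q−m)/√(m(1−m)/s) ≈ z_{0.05} = -1.64, so s ≈ 0.75·0.25·(-1.64)²/(0.64−0.75)² = 41.9.
At s = 41.9: P(θ<0.64) ≈ 0.058. Adjusting to match 0.05 gives s ≈ 45.93.
So α = 0.75·45.93 ≈ 34.45, β = 0.25·45.93 ≈ 11.48.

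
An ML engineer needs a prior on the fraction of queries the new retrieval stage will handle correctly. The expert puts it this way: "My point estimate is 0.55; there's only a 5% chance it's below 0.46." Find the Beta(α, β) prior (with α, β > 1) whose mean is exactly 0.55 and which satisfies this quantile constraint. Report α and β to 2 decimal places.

α ≈ 45.69, β ≈ 37.38

With mean 0.55 fixed, write α = 0.55s, β = 0.45s where s = α+β.
Need P(θ < 0.46) = 0.05 under Beta(0.55s, 0.45s). Normal approximation: (q−m)/√(m(1−m)/s) ≈ z_{0.05} = -1.64, so s ≈ 0.55·0.45·(-1.64)²/(0.46−0.55)² = 82.7.
At s = 82.7: P(θ<0.46) ≈ 0.050. Adjusting to match 0.05 gives s ≈ 83.08.
So α = 0.55·83.08 ≈ 45.69, β = 0.45·83.08 ≈ 37.38.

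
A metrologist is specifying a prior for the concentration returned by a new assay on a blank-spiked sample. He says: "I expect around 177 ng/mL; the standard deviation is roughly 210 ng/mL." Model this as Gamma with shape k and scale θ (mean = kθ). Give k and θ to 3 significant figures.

For Gamma(k, scale θ): mean = kθ, variance = kθ², so CV = 1/√k.
CV = SD/mean = 210/177 = 1.186, hence k = 1/CV² = 0.71.
Then θ = mean/k = 177/0.71 = 249.

k ≈ 0.71, θ ≈ 249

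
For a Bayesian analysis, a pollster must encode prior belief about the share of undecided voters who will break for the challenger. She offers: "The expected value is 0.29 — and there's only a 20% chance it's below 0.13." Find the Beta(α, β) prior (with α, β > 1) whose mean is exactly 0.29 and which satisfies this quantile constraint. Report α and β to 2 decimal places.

α ≈ 1.69, β ≈ 4.14

With mean 0.29 fixed, write α = 0.29s, β = 0.71s where s = α+β.
Need P(θ < 0.13) = 0.2 under Beta(0.29s, 0.71s). Normal approximation: (q−m)/√(m(1−m)/s) ≈ z_{0.2} = -0.842, so s ≈ 0.29·0.71·(-0.842)²/(0.13−0.29)² = 5.7.
At s = 5.7: P(θ<0.13) ≈ 0.204. Adjusting to match 0.2 gives s ≈ 5.83.
So α = 0.29·5.83 ≈ 1.69, β = 0.71·5.83 ≈ 4.14.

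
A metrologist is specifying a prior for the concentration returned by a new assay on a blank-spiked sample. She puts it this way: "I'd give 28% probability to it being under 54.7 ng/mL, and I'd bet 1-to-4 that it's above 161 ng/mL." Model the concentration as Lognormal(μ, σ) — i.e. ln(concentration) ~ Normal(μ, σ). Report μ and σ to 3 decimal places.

If T ~ Lognormal(μ,σ) then ln T ~ Normal(μ,σ), so the p-quantile of ln T is μ + z_p·σ.
ln(54.7) = 4.002 and ln(161) = 5.081; z_{0.28} = -0.5828, z_{0.8} = 0.8416.
σ = (5.081 − 4.002)/(0.8416 − (-0.5828)) = 0.758.
μ = 4.002 − (-0.5828)·0.758 = 4.444.

μ ≈ 4.444, σ ≈ 0.758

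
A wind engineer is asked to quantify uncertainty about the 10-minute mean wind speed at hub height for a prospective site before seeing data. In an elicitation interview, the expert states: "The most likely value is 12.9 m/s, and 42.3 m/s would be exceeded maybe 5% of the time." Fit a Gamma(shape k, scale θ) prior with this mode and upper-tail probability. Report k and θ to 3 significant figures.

Gamma(k,θ) with k>1 has mode (k−1)θ, so θ = 12.9/(k−1).
Need P(X < 42.3) = 0.95 with θ tied to k this way. Start at k = 2, θ = 12.9: P(X<42.3) ≈ 0.839.
Too low — raise k to concentrate. Iterating converges to k ≈ 2.85.
Then θ = 12.9/(2.85−1) ≈ 6.96.

k ≈ 2.85, θ ≈ 6.96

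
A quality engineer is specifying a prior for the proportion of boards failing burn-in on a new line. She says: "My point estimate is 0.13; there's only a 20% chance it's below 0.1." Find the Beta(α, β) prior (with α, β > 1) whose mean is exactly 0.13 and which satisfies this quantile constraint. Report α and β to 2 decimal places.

α ≈ 11.98, β ≈ 80.16

With mean 0.13 fixed, write α = 0.13s, β = 0.87s where s = α+β.
Need P(θ < 0.1) = 0.2 under Beta(0.13s, 0.87s). Normal approximation: (q−m)/√(m(1−m)/s) ≈ z_{0.2} = -0.842, so s ≈ 0.13·0.87·(-0.842)²/(0.1−0.13)² = 89.0.
At s = 89.0: P(θ<0.1) ≈ 0.205. Adjusting to match 0.2 gives s ≈ 92.14.
So α = 0.13·92.14 ≈ 11.98, β = 0.87·92.14 ≈ 80.16.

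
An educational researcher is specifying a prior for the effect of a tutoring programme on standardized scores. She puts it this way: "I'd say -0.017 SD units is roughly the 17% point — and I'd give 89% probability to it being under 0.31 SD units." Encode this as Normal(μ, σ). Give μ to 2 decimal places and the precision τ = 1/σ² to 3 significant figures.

For Normal(μ,σ), the p-quantile is μ + z_p·σ. Here z_{0.17} = -0.9542, z_{0.89} = 1.227.
So -0.017 = μ − 0.9542σ and 0.31 = μ + 1.227σ.
Subtracting: σ = (0.31 − -0.017)/(1.227 − (-0.9542)) = 0.15.
Then μ = -0.017 − (-0.9542)·0.15 = 0.13.
Precision τ = 1/σ² = 1/0.15² = 44.5.

μ = 0.13, τ = 44.5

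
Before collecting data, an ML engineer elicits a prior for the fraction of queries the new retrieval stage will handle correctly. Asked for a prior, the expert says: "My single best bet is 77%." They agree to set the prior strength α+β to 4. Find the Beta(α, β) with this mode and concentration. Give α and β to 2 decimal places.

For α,β > 1 the Beta mode is (α−1)/(α+β−2). With α+β = 4, the mode is (α−1)/2.
Set (α−1)/2 = 0.77 → α = 1 + 0.77·2 = 2.54.
β = 4 − α = 1.46.

α = 2.54, β = 1.46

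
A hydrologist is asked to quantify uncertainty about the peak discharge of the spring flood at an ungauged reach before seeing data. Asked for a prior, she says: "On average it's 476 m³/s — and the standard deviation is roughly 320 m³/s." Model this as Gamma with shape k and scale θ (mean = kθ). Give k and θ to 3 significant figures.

For Gamma(k, scale θ): mean = kθ, variance = kθ², so CV = 1/√k.
CV = SD/mean = 320/476 = 0.6723, hence k = 1/CV² = 2.21.
Then θ = mean/k = 476/2.21 = 215.

k ≈ 2.21, θ ≈ 215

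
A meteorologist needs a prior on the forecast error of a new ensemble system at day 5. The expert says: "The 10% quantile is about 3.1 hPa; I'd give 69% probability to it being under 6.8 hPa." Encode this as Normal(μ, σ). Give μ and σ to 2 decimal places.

μ = 5.77, σ = 2.08

For Normal(μ,σ), the p-quantile is μ + z_p·σ. Here z_{0.1} = -1.282, z_{0.69} = 0.4959.
So 3.1 = μ − 1.282σ and 6.8 = μ + 0.4959σ.
Subtracting: σ = (6.8 − 3.1)/(0.4959 − (-1.282)) = 2.08.
Then μ = 3.1 − (-1.282)·2.08 = 5.77.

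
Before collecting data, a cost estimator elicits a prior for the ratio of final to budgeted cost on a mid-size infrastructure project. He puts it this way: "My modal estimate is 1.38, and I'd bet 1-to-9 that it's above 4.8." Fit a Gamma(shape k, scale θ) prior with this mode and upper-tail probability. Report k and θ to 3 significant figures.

Gamma(k,θ) with k>1 has mode (k−1)θ, so θ = 1.38/(k−1).
Need P(X < 4.8) = 0.9 with θ tied to k this way. Start at k = 2, θ = 1.38: P(X<4.8) ≈ 0.862.
Too low — raise k to concentrate. Iterating converges to k ≈ 2.21.
Then θ = 1.38/(2.21−1) ≈ 1.14.

k ≈ 2.21, θ ≈ 1.14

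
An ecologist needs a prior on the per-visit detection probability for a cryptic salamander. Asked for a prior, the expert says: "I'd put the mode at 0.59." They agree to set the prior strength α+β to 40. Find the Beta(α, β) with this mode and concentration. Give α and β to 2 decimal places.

For α,β > 1 the Beta mode is (α−1)/(α+β−2). With α+β = 40, the mode is (α−1)/38.
Set (α−1)/38 = 0.59 → α = 1 + 0.59·38 = 23.42.
β = 40 − α = 16.58.

α = 23.42, β = 16.58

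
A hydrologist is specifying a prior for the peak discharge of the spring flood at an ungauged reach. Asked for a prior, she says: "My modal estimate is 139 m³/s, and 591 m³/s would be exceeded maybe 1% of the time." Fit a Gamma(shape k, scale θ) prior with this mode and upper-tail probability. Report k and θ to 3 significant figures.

k ≈ 2.96, θ ≈ 70.9

Gamma(k,θ) with k>1 has mode (k−1)θ, so θ = 139/(k−1).
Need P(X < 591) = 0.99 with θ tied to k this way. Start at k = 2, θ = 139: P(X<591) ≈ 0.925.
Too low — raise k to concentrate. Iterating converges to k ≈ 2.96.
Then θ = 139/(2.96−1) ≈ 70.9.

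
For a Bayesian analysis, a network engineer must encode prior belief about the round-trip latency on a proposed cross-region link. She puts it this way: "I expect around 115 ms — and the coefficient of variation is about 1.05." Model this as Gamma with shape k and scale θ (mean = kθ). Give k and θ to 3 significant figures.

For Gamma(k, scale θ): mean = kθ, variance = kθ², so CV = 1/√k.
CV = 1.05, hence k = 1/CV² = 0.907.
Then θ = mean/k = 115/0.907 = 127.

k ≈ 0.907, θ ≈ 127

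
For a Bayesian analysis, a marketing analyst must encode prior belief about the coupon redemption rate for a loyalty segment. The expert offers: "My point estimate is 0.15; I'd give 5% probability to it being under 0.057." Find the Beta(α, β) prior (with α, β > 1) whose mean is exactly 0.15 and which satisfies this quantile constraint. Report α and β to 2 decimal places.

With mean 0.15 fixed, write α = 0.15s, β = 0.85s where s = α+β.
Need P(θ < 0.057) = 0.05 under Beta(0.15s, 0.85s). Normal approximation: (q−m)/√(m(1−m)/s) ≈ z_{0.05} = -1.64, so s ≈ 0.15·0.85·(-1.64)²/(0.057−0.15)² = 39.9.
At s = 39.9: P(θ<0.057) ≈ 0.022. Adjusting to match 0.05 gives s ≈ 28.15.
So α = 0.15·28.15 ≈ 4.22, β = 0.85·28.15 ≈ 23.93.

α ≈ 4.22, β ≈ 23.93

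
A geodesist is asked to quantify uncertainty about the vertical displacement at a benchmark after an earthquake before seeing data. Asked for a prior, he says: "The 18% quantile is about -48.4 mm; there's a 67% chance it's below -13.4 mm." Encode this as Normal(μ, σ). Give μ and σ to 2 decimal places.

μ = -24.76, σ = 25.82

The p-quantile of Normal(μ,σ) is μ + z_p·σ, with z_{0.18} = -0.9154 and z_{0.67} = 0.4399.
Eliminate σ: μ = (z₂·x₁ − z₁·x₂)/(z₂ − z₁) = (0.4399·-48.4 − (-0.9154)·-13.4)/1.355 = -24.76.
Then σ = (x₂ − x₁)/(z₂ − z₁) = (-13.4 − -48.4)/1.355 = 25.82.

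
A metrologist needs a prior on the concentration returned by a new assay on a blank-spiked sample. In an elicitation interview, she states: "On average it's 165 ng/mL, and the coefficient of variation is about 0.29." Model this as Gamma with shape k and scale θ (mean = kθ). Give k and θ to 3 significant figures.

For Gamma(k, scale θ): mean = kθ, variance = kθ², so CV = 1/√k.
CV = 0.29, hence k = 1/CV² = 11.9.
Then θ = mean/k = 165/11.9 = 13.9.

k ≈ 11.9, θ ≈ 13.9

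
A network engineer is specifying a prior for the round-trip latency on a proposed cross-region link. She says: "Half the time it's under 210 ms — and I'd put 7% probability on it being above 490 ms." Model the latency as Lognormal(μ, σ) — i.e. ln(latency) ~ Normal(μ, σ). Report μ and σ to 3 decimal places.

μ ≈ 5.347, σ ≈ 0.574

If T ~ Lognormal(μ,σ) then ln T ~ Normal(μ,σ), so the p-quantile of ln T is μ + z_p·σ.
ln(210) = 5.347 and ln(490) = 6.194; z_{0.5} = 0, z_{0.93} = 1.476.
σ = (6.194 − 5.347)/(1.476 − (0)) = 0.574.
μ = 5.347 − (0)·0.574 = 5.347.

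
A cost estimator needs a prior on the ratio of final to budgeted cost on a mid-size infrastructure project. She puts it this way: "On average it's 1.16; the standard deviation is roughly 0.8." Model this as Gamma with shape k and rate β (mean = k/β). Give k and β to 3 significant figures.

For Gamma(k, rate β): mean = k/β, variance = k/β², so CV = 1/√k.
CV = SD/mean = 0.8/1.16 = 0.6897, hence k = 1/CV² = 2.1.
Then β = k/mean = 2.1/1.16 = 1.81.

k ≈ 2.1, β ≈ 1.81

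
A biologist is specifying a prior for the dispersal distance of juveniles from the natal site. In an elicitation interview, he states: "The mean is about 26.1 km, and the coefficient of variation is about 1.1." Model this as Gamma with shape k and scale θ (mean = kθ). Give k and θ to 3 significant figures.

For Gamma(k, scale θ): mean = kθ, variance = kθ², so CV = 1/√k.
CV = 1.1, hence k = 1/CV² = 0.826.
Then θ = mean/k = 26.1/0.826 = 31.6.

k ≈ 0.826, θ ≈ 31.6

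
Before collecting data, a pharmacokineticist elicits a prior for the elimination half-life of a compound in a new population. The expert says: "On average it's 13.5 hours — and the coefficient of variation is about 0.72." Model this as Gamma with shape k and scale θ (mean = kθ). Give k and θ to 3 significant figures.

For Gamma(k, scale θ): mean = kθ, variance = kθ², so CV = 1/√k.
CV = 0.72, hence k = 1/CV² = 1.93.
Then θ = mean/k = 13.5/1.93 = 7.

k ≈ 1.93, θ ≈ 7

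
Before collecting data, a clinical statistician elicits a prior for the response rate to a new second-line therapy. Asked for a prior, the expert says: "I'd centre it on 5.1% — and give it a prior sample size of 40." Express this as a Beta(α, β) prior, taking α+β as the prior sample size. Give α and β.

Under the effective-sample-size interpretation, Beta(α, β) has prior mean α/(α+β) and prior sample size α+β.
So α+β = 40 and α/(α+β) = 0.051, giving α = 0.051·40 = 2.04 and β = 40 − 2.04 = 37.96.

α = 2.04, β = 37.96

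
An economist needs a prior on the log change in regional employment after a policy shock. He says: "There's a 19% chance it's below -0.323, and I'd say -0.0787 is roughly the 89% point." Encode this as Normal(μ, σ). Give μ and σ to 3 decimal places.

For Normal(μ,σ), the p-quantile is μ + z_p·σ. Here z_{0.19} = -0.8779, z_{0.89} = 1.227.
So -0.323 = μ − 0.8779σ and -0.0787 = μ + 1.227σ.
Subtracting: σ = (-0.0787 − -0.323)/(1.227 − (-0.8779)) = 0.116.
Then μ = -0.323 − (-0.8779)·0.116 = -0.221.

μ = -0.221, σ = 0.116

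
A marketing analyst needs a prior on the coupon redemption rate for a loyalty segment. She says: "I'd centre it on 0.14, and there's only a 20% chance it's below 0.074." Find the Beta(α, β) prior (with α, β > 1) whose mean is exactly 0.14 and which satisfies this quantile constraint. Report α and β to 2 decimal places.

α ≈ 2.81, β ≈ 17.26

With mean 0.14 fixed, write α = 0.14s, β = 0.86s where s = α+β.
Need P(θ < 0.074) = 0.2 under Beta(0.14s, 0.86s). Normal approximation: (q−m)/√(m(1−m)/s) ≈ z_{0.2} = -0.842, so s ≈ 0.14·0.86·(-0.842)²/(0.074−0.14)² = 19.6.
At s = 19.6: P(θ<0.074) ≈ 0.204. Adjusting to match 0.2 gives s ≈ 20.07.
So α = 0.14·20.07 ≈ 2.81, β = 0.86·20.07 ≈ 17.26.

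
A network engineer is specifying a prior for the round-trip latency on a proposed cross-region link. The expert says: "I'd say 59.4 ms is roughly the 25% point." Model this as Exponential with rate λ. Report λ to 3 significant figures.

P(T < 59.4) = 1 − e^(−λ·59.4) = 0.25, so λ = −ln(1−0.25)/59.4 = −ln(0.75)/59.4 = 0.00484.

λ ≈ 0.00484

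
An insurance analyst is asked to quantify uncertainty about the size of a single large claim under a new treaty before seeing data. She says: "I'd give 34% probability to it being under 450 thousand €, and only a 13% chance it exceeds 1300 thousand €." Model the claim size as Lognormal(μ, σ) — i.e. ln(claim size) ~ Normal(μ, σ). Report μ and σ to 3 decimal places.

If T ~ Lognormal(μ,σ) then ln T ~ Normal(μ,σ), so the p-quantile of ln T is μ + z_p·σ.
ln(450) = 6.109 and ln(1300) = 7.17; z_{0.34} = -0.4125, z_{0.87} = 1.126.
σ = (7.17 − 6.109)/(1.126 − (-0.4125)) = 0.689.
μ = 6.109 − (-0.4125)·0.689 = 6.394.

μ ≈ 6.394, σ ≈ 0.689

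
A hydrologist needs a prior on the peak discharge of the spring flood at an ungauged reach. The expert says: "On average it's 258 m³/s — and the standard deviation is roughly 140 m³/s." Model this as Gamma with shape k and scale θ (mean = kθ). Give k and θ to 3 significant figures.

k ≈ 3.4, θ ≈ 76

For Gamma(k, scale θ): mean = kθ, variance = kθ², so CV = 1/√k.
CV = SD/mean = 140/258 = 0.5426, hence k = 1/CV² = 3.4.
Then θ = mean/k = 258/3.4 = 76.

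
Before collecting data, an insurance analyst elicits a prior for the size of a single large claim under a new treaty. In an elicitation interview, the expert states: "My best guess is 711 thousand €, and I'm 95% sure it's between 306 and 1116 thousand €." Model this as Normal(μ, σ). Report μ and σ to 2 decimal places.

μ = 711.00, σ = 206.64

A symmetric 95% interval runs μ ± z·σ with z = 1.96.
Half-width = 405, so σ = 405/1.96 = 206.64.
μ is the stated best guess, 711.00.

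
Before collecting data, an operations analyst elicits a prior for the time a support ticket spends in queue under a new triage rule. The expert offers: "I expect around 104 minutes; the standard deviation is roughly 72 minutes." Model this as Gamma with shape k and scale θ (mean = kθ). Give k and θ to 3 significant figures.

k ≈ 2.09, θ ≈ 49.8

For Gamma(k, scale θ): mean = kθ, variance = kθ², so CV = 1/√k.
CV = SD/mean = 72/104 = 0.6923, hence k = 1/CV² = 2.09.
Then θ = mean/k = 104/2.09 = 49.8.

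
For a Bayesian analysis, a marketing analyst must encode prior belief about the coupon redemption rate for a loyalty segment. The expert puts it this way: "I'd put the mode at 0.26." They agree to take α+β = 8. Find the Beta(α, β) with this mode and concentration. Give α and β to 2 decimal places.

For α,β > 1 the Beta mode is (α−1)/(α+β−2). With α+β = 8, the mode is (α−1)/6.
Set (α−1)/6 = 0.26 → α = 1 + 0.26·6 = 2.56.
β = 8 − α = 5.44.

α = 2.56, β = 5.44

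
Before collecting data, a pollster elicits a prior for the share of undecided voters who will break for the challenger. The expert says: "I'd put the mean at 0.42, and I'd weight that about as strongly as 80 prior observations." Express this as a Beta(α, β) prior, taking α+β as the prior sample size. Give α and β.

Under the effective-sample-size interpretation, Beta(α, β) has prior mean α/(α+β) and prior sample size α+β.
So α+β = 80 and α/(α+β) = 0.42, giving α = 0.42·80 = 33.6 and β = 80 − 33.6 = 46.4.

α = 33.6, β = 46.4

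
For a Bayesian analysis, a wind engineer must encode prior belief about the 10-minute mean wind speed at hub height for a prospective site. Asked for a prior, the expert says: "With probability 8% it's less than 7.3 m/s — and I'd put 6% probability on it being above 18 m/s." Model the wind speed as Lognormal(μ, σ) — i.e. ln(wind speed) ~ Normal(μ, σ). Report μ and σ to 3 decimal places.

If T ~ Lognormal(μ,σ) then ln T ~ Normal(μ,σ), so the p-quantile of ln T is μ + z_p·σ.
ln(7.3) = 1.988 and ln(18) = 2.89; z_{0.08} = -1.405, z_{0.94} = 1.555.
σ = (2.89 − 1.988)/(1.555 − (-1.405)) = 0.305.
μ = 1.988 − (-1.405)·0.305 = 2.416.

μ ≈ 2.416, σ ≈ 0.305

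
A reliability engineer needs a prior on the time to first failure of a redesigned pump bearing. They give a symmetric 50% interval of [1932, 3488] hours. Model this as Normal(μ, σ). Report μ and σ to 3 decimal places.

A symmetric 50% interval runs μ ± z·σ with z = 0.6745.
Half-width = 778, so σ = 778/0.6745 = 1153.465.
μ is the interval midpoint, 2710.000.

μ = 2710.000, σ = 1153.465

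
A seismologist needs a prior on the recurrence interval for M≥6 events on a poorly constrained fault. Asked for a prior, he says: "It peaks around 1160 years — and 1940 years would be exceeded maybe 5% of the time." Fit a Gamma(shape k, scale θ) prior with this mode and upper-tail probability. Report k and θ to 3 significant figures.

k ≈ 11.6, θ ≈ 110

Gamma(k,θ) with k>1 has mode (k−1)θ, so θ = 1160/(k−1).
Need P(X < 1940) = 0.95 with θ tied to k this way. Start at k = 2, θ = 1160: P(X<1940) ≈ 0.498.
Too low — raise k to concentrate. Iterating converges to k ≈ 11.6.
Then θ = 1160/(11.6−1) ≈ 110.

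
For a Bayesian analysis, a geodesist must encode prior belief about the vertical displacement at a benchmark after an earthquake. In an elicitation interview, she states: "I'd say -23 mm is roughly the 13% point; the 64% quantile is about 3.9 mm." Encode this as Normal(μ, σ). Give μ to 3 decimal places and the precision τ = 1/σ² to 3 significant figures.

For Normal(μ,σ), the p-quantile is μ + z_p·σ. Here z_{0.13} = -1.126, z_{0.64} = 0.3585.
So -23 = μ − 1.126σ and 3.9 = μ + 0.3585σ.
Subtracting: σ = (3.9 − -23)/(0.3585 − (-1.126)) = 18.116.
Then μ = -23 − (-1.126)·18.116 = -2.594.
Precision τ = 1/σ² = 1/18.12² = 0.00305.

μ = -2.594, τ = 0.00305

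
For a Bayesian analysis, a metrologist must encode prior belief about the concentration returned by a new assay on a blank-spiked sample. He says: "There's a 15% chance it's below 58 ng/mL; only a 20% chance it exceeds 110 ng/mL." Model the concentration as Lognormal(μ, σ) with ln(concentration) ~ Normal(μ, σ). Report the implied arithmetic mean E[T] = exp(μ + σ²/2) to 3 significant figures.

E[T] ≈ 87.5 ng/mL

If T ~ Lognormal(μ,σ) then ln T ~ Normal(μ,σ), so the p-quantile of ln T is μ + z_p·σ.
ln(58) = 4.06 and ln(110) = 4.7; z_{0.15} = -1.036, z_{0.8} = 0.8416.
σ = (4.7 − 4.06)/(0.8416 − (-1.036)) = 0.341.
μ = 4.06 − (-1.036)·0.341 = 4.414.
E[T] = exp(μ + σ²/2) = exp(4.414 + 0.0581) = 87.5 ng/mL.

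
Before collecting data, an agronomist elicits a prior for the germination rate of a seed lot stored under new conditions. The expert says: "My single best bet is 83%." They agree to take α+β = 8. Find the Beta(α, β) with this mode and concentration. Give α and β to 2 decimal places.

α = 5.98, β = 2.02

For α,β > 1 the Beta mode is (α−1)/(α+β−2). With α+β = 8, the mode is (α−1)/6.
Set (α−1)/6 = 0.83 → α = 1 + 0.83·6 = 5.98.
β = 8 − α = 2.02.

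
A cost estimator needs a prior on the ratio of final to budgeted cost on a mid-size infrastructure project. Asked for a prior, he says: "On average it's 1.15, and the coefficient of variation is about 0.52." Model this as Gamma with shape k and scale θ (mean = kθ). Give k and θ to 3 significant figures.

k ≈ 3.7, θ ≈ 0.311

For Gamma(k, scale θ): mean = kθ, variance = kθ², so CV = 1/√k.
CV = 0.52, hence k = 1/CV² = 3.7.
Then θ = mean/k = 1.15/3.7 = 0.311.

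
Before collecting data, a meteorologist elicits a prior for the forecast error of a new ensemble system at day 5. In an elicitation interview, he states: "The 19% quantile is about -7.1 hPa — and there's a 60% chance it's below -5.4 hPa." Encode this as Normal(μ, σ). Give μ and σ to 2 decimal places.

For Normal(μ,σ), the p-quantile is μ + z_p·σ. Here z_{0.19} = -0.8779, z_{0.6} = 0.2533.
So -7.1 = μ − 0.8779σ and -5.4 = μ + 0.2533σ.
Subtracting: σ = (-5.4 − -7.1)/(0.2533 − (-0.8779)) = 1.50.
Then μ = -7.1 − (-0.8779)·1.50 = -5.78.

μ = -5.78, σ = 1.50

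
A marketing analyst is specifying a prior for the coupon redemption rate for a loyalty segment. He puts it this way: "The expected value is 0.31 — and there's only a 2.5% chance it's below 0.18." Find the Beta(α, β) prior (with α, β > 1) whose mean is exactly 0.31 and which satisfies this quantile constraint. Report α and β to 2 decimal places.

α ≈ 12.74, β ≈ 28.36

With mean 0.31 fixed, write α = 0.31s, β = 0.69s where s = α+β.
Need P(θ < 0.18) = 0.025 under Beta(0.31s, 0.69s). Normal approximation: (q−m)/√(m(1−m)/s) ≈ z_{0.025} = -1.96, so s ≈ 0.31·0.69·(-1.96)²/(0.18−0.31)² = 48.6.
At s = 48.6: P(θ<0.18) ≈ 0.016. Adjusting to match 0.025 gives s ≈ 41.10.
So α = 0.31·41.10 ≈ 12.74, β = 0.69·41.10 ≈ 28.36.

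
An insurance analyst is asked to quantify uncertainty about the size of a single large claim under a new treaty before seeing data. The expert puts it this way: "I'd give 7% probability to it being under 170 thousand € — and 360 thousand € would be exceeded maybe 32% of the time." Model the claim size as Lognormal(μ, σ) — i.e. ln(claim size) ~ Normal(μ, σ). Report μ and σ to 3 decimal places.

If T ~ Lognormal(μ,σ) then ln T ~ Normal(μ,σ), so the p-quantile of ln T is μ + z_p·σ.
ln(170) = 5.136 and ln(360) = 5.886; z_{0.07} = -1.476, z_{0.68} = 0.4677.
σ = (5.886 − 5.136)/(0.4677 − (-1.476)) = 0.386.
μ = 5.136 − (-1.476)·0.386 = 5.706.

μ ≈ 5.706, σ ≈ 0.386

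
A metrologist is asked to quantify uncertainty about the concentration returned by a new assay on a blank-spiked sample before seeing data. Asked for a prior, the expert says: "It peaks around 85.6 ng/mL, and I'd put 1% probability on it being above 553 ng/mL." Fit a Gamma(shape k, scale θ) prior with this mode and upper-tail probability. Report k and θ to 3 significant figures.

k ≈ 2.04, θ ≈ 82.4

Gamma(k,θ) with k>1 has mode (k−1)θ, so θ = 85.6/(k−1).
Need P(X < 553) = 0.99 with θ tied to k this way. Start at k = 2, θ = 85.6: P(X<553) ≈ 0.988.
Too low — raise k to concentrate. Iterating converges to k ≈ 2.04.
Then θ = 85.6/(2.04−1) ≈ 82.4.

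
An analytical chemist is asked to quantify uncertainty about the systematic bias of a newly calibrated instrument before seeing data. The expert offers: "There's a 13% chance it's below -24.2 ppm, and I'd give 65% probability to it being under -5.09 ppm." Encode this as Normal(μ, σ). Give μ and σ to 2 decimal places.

For Normal(μ,σ), the p-quantile is μ + z_p·σ. Here z_{0.13} = -1.126, z_{0.65} = 0.3853.
So -24.2 = μ − 1.126σ and -5.09 = μ + 0.3853σ.
Subtracting: σ = (-5.09 − -24.2)/(0.3853 − (-1.126)) = 12.64.
Then μ = -24.2 − (-1.126)·12.64 = -9.96.

μ = -9.96, σ = 12.64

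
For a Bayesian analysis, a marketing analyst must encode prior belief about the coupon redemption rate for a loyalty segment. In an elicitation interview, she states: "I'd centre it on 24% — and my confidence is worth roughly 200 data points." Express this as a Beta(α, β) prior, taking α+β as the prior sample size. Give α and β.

α = 48, β = 152

Under the effective-sample-size interpretation, Beta(α, β) has prior mean α/(α+β) and prior sample size α+β.
So α+β = 200 and α/(α+β) = 0.24, giving α = 0.24·200 = 48 and β = 200 − 48 = 152.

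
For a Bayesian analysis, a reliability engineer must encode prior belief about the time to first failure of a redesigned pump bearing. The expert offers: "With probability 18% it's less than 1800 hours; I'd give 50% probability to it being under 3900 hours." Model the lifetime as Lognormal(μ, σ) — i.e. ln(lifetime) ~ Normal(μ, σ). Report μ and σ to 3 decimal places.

If T ~ Lognormal(μ,σ) then ln T ~ Normal(μ,σ), so the p-quantile of ln T is μ + z_p·σ.
ln(1800) = 7.496 and ln(3900) = 8.269; z_{0.18} = -0.9154, z_{0.5} = 0.
σ = (8.269 − 7.496)/(0 − (-0.9154)) = 0.845.
μ = 7.496 − (-0.9154)·0.845 = 8.269.

μ ≈ 8.269, σ ≈ 0.845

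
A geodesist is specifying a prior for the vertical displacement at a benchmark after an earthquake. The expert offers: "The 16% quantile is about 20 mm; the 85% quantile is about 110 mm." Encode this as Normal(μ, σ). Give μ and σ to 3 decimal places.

μ = 64.070, σ = 44.316

The p-quantile of Normal(μ,σ) is μ + z_p·σ, with z_{0.16} = -0.9945 and z_{0.85} = 1.036.
Eliminate σ: μ = (z₂·x₁ − z₁·x₂)/(z₂ − z₁) = (1.036·20 − (-0.9945)·110)/2.031 = 64.070.
Then σ = (x₂ − x₁)/(z₂ − z₁) = (110 − 20)/2.031 = 44.316.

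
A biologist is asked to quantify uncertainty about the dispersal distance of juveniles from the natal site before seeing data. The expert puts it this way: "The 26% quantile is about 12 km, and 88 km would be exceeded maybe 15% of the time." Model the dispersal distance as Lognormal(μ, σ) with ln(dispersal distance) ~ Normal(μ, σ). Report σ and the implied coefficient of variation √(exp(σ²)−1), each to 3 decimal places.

σ ≈ 1.186, CV ≈ 1.756

If T ~ Lognormal(μ,σ) then ln T ~ Normal(μ,σ), so the p-quantile of ln T is μ + z_p·σ.
ln(12) = 2.485 and ln(88) = 4.477; z_{0.26} = -0.6433, z_{0.85} = 1.036.
σ = (4.477 − 2.485)/(1.036 − (-0.6433)) = 1.186.
μ = 2.485 − (-0.6433)·1.186 = 3.248.
CV = √(exp(σ²)−1) = √(exp(1.4069)−1) = 1.756.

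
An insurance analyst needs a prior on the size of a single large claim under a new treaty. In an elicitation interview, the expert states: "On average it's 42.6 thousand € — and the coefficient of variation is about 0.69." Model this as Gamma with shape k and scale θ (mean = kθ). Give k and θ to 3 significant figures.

For Gamma(k, scale θ): mean = kθ, variance = kθ², so CV = 1/√k.
CV = 0.69, hence k = 1/CV² = 2.1.
Then θ = mean/k = 42.6/2.1 = 20.3.

k ≈ 2.1, θ ≈ 20.3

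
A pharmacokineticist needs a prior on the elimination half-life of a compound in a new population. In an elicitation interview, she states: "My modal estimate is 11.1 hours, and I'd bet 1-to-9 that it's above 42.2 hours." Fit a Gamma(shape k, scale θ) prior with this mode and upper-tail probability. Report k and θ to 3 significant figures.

Gamma(k,θ) with k>1 has mode (k−1)θ, so θ = 11.1/(k−1).
Need P(X < 42.2) = 0.9 with θ tied to k this way. Start at k = 2, θ = 11.1: P(X<42.2) ≈ 0.893.
Too low — raise k to concentrate. Iterating converges to k ≈ 2.04.
Then θ = 11.1/(2.04−1) ≈ 10.7.

k ≈ 2.04, θ ≈ 10.7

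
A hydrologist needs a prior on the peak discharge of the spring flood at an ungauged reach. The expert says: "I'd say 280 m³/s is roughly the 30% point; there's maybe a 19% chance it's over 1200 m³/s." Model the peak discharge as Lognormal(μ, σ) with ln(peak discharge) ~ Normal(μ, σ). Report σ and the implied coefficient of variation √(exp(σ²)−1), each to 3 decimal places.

σ ≈ 1.038, CV ≈ 1.391

If T ~ Lognormal(μ,σ) then ln T ~ Normal(μ,σ), so the p-quantile of ln T is μ + z_p·σ.
ln(280) = 5.635 and ln(1200) = 7.09; z_{0.3} = -0.5244, z_{0.81} = 0.8779.
σ = (7.09 − 5.635)/(0.8779 − (-0.5244)) = 1.038.
μ = 5.635 − (-0.5244)·1.038 = 6.179.
CV = √(exp(σ²)−1) = √(exp(1.0770)−1) = 1.391.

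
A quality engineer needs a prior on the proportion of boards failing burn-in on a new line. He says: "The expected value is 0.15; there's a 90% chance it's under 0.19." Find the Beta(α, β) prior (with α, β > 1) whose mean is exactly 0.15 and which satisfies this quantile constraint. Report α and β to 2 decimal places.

α ≈ 20.54, β ≈ 116.40

With mean 0.15 fixed, write α = 0.15s, β = 0.85s where s = α+β.
Need P(θ < 0.19) = 0.9 under Beta(0.15s, 0.85s). Normal approximation: (q−m)/√(m(1−m)/s) ≈ z_{0.9} = 1.28, so s ≈ 0.15·0.85·(1.28)²/(0.19−0.15)² = 130.9.
At s = 130.9: P(θ<0.19) ≈ 0.895. Adjusting to match 0.9 gives s ≈ 136.94.
So α = 0.15·136.94 ≈ 20.54, β = 0.85·136.94 ≈ 116.40.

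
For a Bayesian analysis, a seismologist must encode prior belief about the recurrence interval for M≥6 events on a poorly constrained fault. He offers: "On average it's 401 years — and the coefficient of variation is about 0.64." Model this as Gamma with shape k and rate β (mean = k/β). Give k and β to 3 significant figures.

For Gamma(k, rate β): mean = k/β, variance = k/β², so CV = 1/√k.
CV = 0.64, hence k = 1/CV² = 2.44.
Then β = k/mean = 2.44/401 = 0.00609.

k ≈ 2.44, β ≈ 0.00609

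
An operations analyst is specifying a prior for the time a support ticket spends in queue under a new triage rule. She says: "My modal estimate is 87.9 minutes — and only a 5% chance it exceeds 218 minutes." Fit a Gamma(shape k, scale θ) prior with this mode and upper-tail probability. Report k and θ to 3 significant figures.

Gamma(k,θ) with k>1 has mode (k−1)θ, so θ = 87.9/(k−1).
Need P(X < 218) = 0.95 with θ tied to k this way. Start at k = 2, θ = 87.9: P(X<218) ≈ 0.709.
Too low — raise k to concentrate. Iterating converges to k ≈ 4.29.
Then θ = 87.9/(4.29−1) ≈ 26.7.

k ≈ 4.29, θ ≈ 26.7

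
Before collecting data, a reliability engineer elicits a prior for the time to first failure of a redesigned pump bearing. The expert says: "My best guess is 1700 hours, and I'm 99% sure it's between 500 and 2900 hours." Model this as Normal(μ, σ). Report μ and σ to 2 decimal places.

μ = 1700.00, σ = 465.87

A symmetric 99% interval runs μ ± z·σ with z = 2.576.
Half-width = 1200, so σ = 1200/2.576 = 465.87.
μ is the stated best guess, 1700.00.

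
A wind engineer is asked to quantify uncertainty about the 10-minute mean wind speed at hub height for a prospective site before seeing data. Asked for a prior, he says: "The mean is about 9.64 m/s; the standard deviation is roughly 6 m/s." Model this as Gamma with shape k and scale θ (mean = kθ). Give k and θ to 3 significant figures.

k ≈ 2.58, θ ≈ 3.73

For Gamma(k, scale θ): mean = kθ, variance = kθ², so CV = 1/√k.
CV = SD/mean = 6/9.64 = 0.6224, hence k = 1/CV² = 2.58.
Then θ = mean/k = 9.64/2.58 = 3.73.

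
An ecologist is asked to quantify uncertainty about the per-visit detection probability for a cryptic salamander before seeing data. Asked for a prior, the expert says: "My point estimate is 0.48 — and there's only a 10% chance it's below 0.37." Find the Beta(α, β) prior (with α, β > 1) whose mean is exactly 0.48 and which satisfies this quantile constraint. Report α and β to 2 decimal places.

With mean 0.48 fixed, write α = 0.48s, β = 0.52s where s = α+β.
Need P(θ < 0.37) = 0.1 under Beta(0.48s, 0.52s). Normal approximation: (q−m)/√(m(1−m)/s) ≈ z_{0.1} = -1.28, so s ≈ 0.48·0.52·(-1.28)²/(0.37−0.48)² = 33.9.
At s = 33.9: P(θ<0.37) ≈ 0.098. Adjusting to match 0.1 gives s ≈ 33.38.
So α = 0.48·33.38 ≈ 16.02, β = 0.52·33.38 ≈ 17.36.

α ≈ 16.02, β ≈ 17.36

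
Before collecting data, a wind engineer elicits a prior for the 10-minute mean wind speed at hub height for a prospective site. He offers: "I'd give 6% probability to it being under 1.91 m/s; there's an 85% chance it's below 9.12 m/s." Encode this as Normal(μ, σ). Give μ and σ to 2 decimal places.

μ = 6.24, σ = 2.78

For Normal(μ,σ), the p-quantile is μ + z_p·σ. Here z_{0.06} = -1.555, z_{0.85} = 1.036.
So 1.91 = μ − 1.555σ and 9.12 = μ + 1.036σ.
Subtracting: σ = (9.12 − 1.91)/(1.036 − (-1.555)) = 2.78.
Then μ = 1.91 − (-1.555)·2.78 = 6.24.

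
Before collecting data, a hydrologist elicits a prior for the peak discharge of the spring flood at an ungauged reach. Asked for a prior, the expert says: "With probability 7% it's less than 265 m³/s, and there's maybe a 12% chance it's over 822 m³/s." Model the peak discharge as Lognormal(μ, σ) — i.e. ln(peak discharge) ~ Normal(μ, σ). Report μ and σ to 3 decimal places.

If T ~ Lognormal(μ,σ) then ln T ~ Normal(μ,σ), so the p-quantile of ln T is μ + z_p·σ.
ln(265) = 5.58 and ln(822) = 6.712; z_{0.07} = -1.476, z_{0.88} = 1.175.
σ = (6.712 − 5.58)/(1.175 − (-1.476)) = 0.427.
μ = 5.58 − (-1.476)·0.427 = 6.210.

μ ≈ 6.210, σ ≈ 0.427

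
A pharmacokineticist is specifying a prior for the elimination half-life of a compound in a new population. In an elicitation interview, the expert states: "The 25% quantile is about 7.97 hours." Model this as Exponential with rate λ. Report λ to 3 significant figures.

P(T < 7.97) = 1 − e^(−λ·7.97) = 0.25, so λ = −ln(1−0.25)/7.97 = −ln(0.75)/7.97 = 0.0361.

λ ≈ 0.0361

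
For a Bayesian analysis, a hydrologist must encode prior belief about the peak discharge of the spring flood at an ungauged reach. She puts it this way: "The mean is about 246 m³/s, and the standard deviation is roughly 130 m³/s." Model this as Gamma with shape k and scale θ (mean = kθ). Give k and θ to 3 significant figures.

k ≈ 3.58, θ ≈ 68.7

For Gamma(k, scale θ): mean = kθ, variance = kθ², so CV = 1/√k.
CV = SD/mean = 130/246 = 0.5285, hence k = 1/CV² = 3.58.
Then θ = mean/k = 246/3.58 = 68.7.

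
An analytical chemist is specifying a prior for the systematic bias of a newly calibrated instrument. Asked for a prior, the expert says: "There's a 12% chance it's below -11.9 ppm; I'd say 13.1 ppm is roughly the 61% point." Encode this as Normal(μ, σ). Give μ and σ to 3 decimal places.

For Normal(μ,σ), the p-quantile is μ + z_p·σ. Here z_{0.12} = -1.175, z_{0.61} = 0.2793.
So -11.9 = μ − 1.175σ and 13.1 = μ + 0.2793σ.
Subtracting: σ = (13.1 − -11.9)/(0.2793 − (-1.175)) = 17.190.
Then μ = -11.9 − (-1.175)·17.190 = 8.298.

μ = 8.298, σ = 17.190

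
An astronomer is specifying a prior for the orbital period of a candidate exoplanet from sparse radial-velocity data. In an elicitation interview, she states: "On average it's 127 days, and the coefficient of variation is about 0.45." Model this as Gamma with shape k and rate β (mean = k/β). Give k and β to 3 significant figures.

For Gamma(k, rate β): mean = k/β, variance = k/β², so CV = 1/√k.
CV = 0.45, hence k = 1/CV² = 4.94.
Then β = k/mean = 4.94/127 = 0.0389.

k ≈ 4.94, β ≈ 0.0389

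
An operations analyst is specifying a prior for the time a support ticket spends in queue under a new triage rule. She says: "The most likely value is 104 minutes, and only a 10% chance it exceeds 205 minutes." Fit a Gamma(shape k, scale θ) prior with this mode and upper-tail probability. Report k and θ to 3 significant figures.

k ≈ 5.16, θ ≈ 25

Gamma(k,θ) with k>1 has mode (k−1)θ, so θ = 104/(k−1).
Need P(X < 205) = 0.9 with θ tied to k this way. Start at k = 2, θ = 104: P(X<205) ≈ 0.586.
Too low — raise k to concentrate. Iterating converges to k ≈ 5.16.
Then θ = 104/(5.16−1) ≈ 25.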